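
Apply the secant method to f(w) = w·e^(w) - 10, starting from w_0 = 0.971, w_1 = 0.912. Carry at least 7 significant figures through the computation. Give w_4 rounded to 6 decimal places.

1.579938

Secant update: w_(k+1) = w_k − f(w_k)·(w_k − w_(k-1))/(f(w_k) − f(w_(k-1))).
f(w_0) = -7.435993, f(w_1) = -7.729762
w_2 = 0.912000 - (-7.729762)·(0.912000 - 0.971000)/(-7.729762 - (-7.435993)) = 2.464432; f(w_2) = 18.973842
w_3 = 2.464432 - (18.973842)·(2.464432 - 0.912000)/(18.973842 - (-7.729762)) = 1.361375; f(w_3) = -4.688522
w_4 = 1.361375 - (-4.688522)·(1.361375 - 2.464432)/(-4.688522 - (18.973842)) = 1.579938; f(w_4) = -2.329952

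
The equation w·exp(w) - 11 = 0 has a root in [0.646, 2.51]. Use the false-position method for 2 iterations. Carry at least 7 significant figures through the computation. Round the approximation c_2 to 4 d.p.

1.5700

False-position update: c = (a·f(b) − b·f(a))/(f(b) − f(a)); replace the endpoint whose sign matches f(c).
f(0.646000) = -9.767500, f(2.510000) = 19.885374
step 1: c = 1.259992, f(c) = -6.558035 < 0 → new bracket [1.259992, 2.510000]
step 2: c = 1.569997, f(c) = -3.453598 < 0 → new bracket [1.569997, 2.510000]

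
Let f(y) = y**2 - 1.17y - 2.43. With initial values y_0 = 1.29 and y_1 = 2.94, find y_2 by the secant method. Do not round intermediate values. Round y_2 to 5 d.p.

f(y_0) = -2.275200, f(y_1) = 2.773800
y_2 = 2.940000 - (2.773800)·(2.940000 - 1.290000)/(2.773800 - (-2.275200)) = 2.033529; f(y_2) = -0.673988

2.03353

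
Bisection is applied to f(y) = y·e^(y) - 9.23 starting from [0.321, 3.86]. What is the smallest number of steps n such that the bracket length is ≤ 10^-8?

Initial width b − a = 3.86 − 0.321 = 3.539000.
After n steps the width is (b−a)/2^n; need (b−a)/2^n ≤ 10^-8.
So n ≥ log₂(3.539000/10^-8) = log₂(353900000.0000) ≈ 28.3988.
Hence n = 29.

29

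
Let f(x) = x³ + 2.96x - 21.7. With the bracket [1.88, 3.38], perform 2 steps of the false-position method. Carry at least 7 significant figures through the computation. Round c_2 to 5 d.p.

f(1.880000) = -9.490528, f(3.380000) = 26.919272
step 1: c = 2.270988, f(c) = -3.265514 < 0 → new bracket [2.270988, 3.380000]
step 2: c = 2.390965, f(c) = -0.954273 < 0 → new bracket [2.390965, 3.380000]

2.39097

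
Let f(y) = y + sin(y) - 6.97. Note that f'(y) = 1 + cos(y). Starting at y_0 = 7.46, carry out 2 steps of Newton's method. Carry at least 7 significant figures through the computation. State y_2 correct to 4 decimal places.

y_0 = 7.460000: f = 1.413388, f' = 1.383868 → y_1 = 7.460000 - (1.413388)/(1.383868) = 6.438669
y_1 = 6.438669: f = -0.376474, f' = 1.987937 → y_2 = 6.438669 - (-0.376474)/(1.987937) = 6.628048

6.6280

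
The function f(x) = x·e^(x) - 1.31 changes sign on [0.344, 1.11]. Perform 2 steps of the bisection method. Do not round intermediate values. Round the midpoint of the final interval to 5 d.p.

0.63125

f(0.344000) = -0.824761, f(1.110000) = 2.058138 (opposite signs)
step 1: m = 0.727000, f(m) = 0.194065 > 0 → root in [0.344000, 0.727000]
step 2: m = 0.535500, f(m) = -0.395204 < 0 → root in [0.535500, 0.727000]
Midpoint of [0.535500, 0.727000] = 0.631250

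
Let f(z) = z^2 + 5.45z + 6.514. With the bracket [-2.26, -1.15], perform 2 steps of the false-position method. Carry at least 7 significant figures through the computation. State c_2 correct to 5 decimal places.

-1.80900

f(-2.260000) = -0.695400, f(-1.150000) = 1.569000
step 1: c = -1.919118, f(c) = -0.262179 < 0 → new bracket [-1.919118, -1.150000]
step 2: c = -1.808999, f(c) = -0.072568 < 0 → new bracket [-1.808999, -1.150000]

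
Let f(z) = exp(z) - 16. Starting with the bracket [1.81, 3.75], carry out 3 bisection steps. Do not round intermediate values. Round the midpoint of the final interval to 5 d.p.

f(1.810000) = -9.889553, f(3.750000) = 26.521082 (opposite signs)
step 1: m = 2.780000, f(m) = 0.119021 > 0 → root in [1.810000, 2.780000]
step 2: m = 2.295000, f(m) = -6.075564 < 0 → root in [2.295000, 2.780000]
step 3: m = 2.537500, f(m) = -3.351989 < 0 → root in [2.537500, 2.780000]
Midpoint of [2.537500, 2.780000] = 2.658750

2.65875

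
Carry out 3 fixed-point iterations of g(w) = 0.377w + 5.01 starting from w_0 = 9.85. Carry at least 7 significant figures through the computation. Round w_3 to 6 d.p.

w_1 = g(9.850000) = 8.723450
w_2 = g(8.723450) = 8.298741
w_3 = g(8.298741) = 8.138625

8.138625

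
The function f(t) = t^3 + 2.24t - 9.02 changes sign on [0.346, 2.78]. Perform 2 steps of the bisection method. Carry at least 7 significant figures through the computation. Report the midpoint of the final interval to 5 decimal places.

f(0.346000) = -8.203538, f(2.780000) = 18.692152 (opposite signs)
step 1: m = 1.563000, f(m) = -1.700519 < 0 → root in [1.563000, 2.780000]
step 2: m = 2.171500, f(m) = 6.083678 > 0 → root in [1.563000, 2.171500]
Midpoint of [1.563000, 2.171500] = 1.867250

1.86725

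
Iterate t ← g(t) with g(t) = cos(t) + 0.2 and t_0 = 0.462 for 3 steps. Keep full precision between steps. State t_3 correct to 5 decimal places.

0.99128

t_1 = g(0.462000) = 1.095163
t_2 = g(1.095163) = 0.657902
t_3 = g(0.657902) = 0.991277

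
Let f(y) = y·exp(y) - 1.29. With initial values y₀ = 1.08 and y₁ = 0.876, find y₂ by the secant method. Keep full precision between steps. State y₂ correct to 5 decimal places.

0.72187

f(y_0) = 1.890254, f(y_1) = 0.813517
y_2 = 0.876000 - (0.813517)·(0.876000 - 1.080000)/(0.813517 - (1.890254)) = 0.721870; f(y_2) = 0.195809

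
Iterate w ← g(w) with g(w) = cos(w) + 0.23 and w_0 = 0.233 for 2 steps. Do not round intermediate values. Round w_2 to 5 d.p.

0.58958

w_1 = g(0.233000) = 1.202978
w_2 = g(1.202978) = 0.589580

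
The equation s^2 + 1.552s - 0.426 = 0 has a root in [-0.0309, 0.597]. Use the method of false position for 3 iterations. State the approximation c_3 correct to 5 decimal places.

0.23694

f(-0.030900) = -0.473002, f(0.597000) = 0.856953
step 1: c = 0.192414, f(c) = -0.090350 < 0 → new bracket [0.192414, 0.597000]
step 2: c = 0.231002, f(c) = -0.014123 < 0 → new bracket [0.231002, 0.597000]
step 3: c = 0.236936, f(c) = -0.002137 < 0 → new bracket [0.236936, 0.597000]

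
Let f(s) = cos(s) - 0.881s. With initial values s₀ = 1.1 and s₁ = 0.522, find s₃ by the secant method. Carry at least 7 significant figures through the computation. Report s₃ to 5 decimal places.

0.79619

f(s_0) = -0.515504, f(s_1) = 0.406942
s_2 = 0.522000 - (0.406942)·(0.522000 - 1.100000)/(0.406942 - (-0.515504)) = 0.776988; f(s_2) = 0.028503
s_3 = 0.776988 - (0.028503)·(0.776988 - 0.522000)/(0.028503 - (0.406942)) = 0.796192; f(s_3) = -0.002012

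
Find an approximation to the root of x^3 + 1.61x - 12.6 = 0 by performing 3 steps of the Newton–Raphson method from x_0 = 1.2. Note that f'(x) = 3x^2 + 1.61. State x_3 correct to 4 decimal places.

x_0 = 1.200000: f = -8.940000, f' = 5.930000 → x_1 = 1.200000 - (-8.940000)/(5.930000) = 2.707589
x_1 = 2.707589: f = 11.608646, f' = 23.603107 → x_2 = 2.707589 - (11.608646)/(23.603107) = 2.215762
x_2 = 2.215762: f = 1.845877, f' = 16.338797 → x_3 = 2.215762 - (1.845877)/(16.338797) = 2.102786

2.1028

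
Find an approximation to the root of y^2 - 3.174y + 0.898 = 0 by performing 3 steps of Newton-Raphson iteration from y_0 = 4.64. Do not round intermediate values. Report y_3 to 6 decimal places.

2.862109

f'(y) = 2y - 3.174
y_0 = 4.640000: f = 7.700240, f' = 6.106000 → y_1 = 4.640000 - (7.700240)/(6.106000) = 3.378906
y_1 = 3.378906: f = 1.590358, f' = 3.583812 → y_2 = 3.378906 - (1.590358)/(3.583812) = 2.935144
y_2 = 2.935144: f = 0.196924, f' = 2.696289 → y_3 = 2.935144 - (0.196924)/(2.696289) = 2.862109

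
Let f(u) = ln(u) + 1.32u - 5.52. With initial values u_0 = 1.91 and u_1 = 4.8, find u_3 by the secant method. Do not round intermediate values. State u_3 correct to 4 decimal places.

f(u_0) = -2.351697, f(u_1) = 2.384616
u_2 = 4.800000 - (2.384616)·(4.800000 - 1.910000)/(2.384616 - (-2.351697)) = 3.344957; f(u_2) = 0.102797
u_3 = 3.344957 - (0.102797)·(3.344957 - 4.800000)/(0.102797 - (2.384616)) = 3.279407; f(u_3) = -0.003521

3.2794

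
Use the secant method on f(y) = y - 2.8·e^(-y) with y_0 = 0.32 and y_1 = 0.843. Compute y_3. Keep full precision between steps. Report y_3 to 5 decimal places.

Secant update: y_(k+1) = y_k − f(y_k)·(y_k − y_(k-1))/(f(y_k) − f(y_(k-1))).
f(y_0) = -1.713217, f(y_1) = -0.362169
y_2 = 0.843000 - (-0.362169)·(0.843000 - 0.320000)/(-0.362169 - (-1.713217)) = 0.983198; f(y_2) = -0.064318
y_3 = 0.983198 - (-0.064318)·(0.983198 - 0.843000)/(-0.064318 - (-0.362169)) = 1.013472; f(y_3) = -0.002806

1.01347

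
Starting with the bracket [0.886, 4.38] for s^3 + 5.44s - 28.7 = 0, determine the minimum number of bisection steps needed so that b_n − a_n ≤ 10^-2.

Initial width b − a = 4.38 − 0.886 = 3.494000.
After n steps the width is (b−a)/2^n; need (b−a)/2^n ≤ 10^-2.
So n ≥ log₂(3.494000/10^-2) = log₂(349.4000) ≈ 8.4487.
Hence n = 9.

9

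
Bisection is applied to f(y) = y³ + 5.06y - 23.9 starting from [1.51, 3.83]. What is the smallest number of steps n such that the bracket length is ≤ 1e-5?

Initial width b − a = 3.83 − 1.51 = 2.320000.
After n steps the width is (b−a)/2^n; need (b−a)/2^n ≤ 1e-5.
So n ≥ log₂(2.320000/1e-5) = log₂(232000.0000) ≈ 17.8238.
Hence n = 18.

18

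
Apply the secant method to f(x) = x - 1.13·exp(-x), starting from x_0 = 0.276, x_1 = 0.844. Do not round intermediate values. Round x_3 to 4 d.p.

f(x_0) = -0.581459, f(x_1) = 0.358115
x_2 = 0.844000 - (0.358115)·(0.844000 - 0.276000)/(0.358115 - (-0.581459)) = 0.627509; f(x_2) = 0.024179
x_3 = 0.627509 - (0.024179)·(0.627509 - 0.844000)/(0.024179 - (0.358115)) = 0.611834; f(x_3) = -0.001028

0.6118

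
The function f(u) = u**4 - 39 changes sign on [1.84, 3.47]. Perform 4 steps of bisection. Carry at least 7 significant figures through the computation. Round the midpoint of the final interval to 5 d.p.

2.50219

f(1.840000) = -27.537713, f(3.470000) = 105.983273 (opposite signs)
step 1: m = 2.655000, f(m) = 10.688753 > 0 → root in [1.840000, 2.655000]
step 2: m = 2.247500, f(m) = -13.484810 < 0 → root in [2.247500, 2.655000]
step 3: m = 2.451250, f(m) = -2.896407 < 0 → root in [2.451250, 2.655000]
step 4: m = 2.553125, f(m) = 3.490155 > 0 → root in [2.451250, 2.553125]
Midpoint of [2.451250, 2.553125] = 2.502187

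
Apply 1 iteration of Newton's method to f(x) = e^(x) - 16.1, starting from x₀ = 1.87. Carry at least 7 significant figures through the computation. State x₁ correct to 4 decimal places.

f'(x) = e^(x)
x_0 = 1.870000: f = -9.611704, f' = 6.488296 → x_1 = 1.870000 - (-9.611704)/(6.488296) = 3.351391

3.3514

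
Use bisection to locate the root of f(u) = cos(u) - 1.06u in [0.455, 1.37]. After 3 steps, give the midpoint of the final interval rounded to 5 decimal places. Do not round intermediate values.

f(0.455000) = 0.415961, f(1.370000) = -1.252750 (opposite signs)
step 1: m = 0.912500, f(m) = -0.355480 < 0 → root in [0.455000, 0.912500]
step 2: m = 0.683750, f(m) = 0.050434 > 0 → root in [0.683750, 0.912500]
step 3: m = 0.798125, f(m) = -0.147962 < 0 → root in [0.683750, 0.798125]
Midpoint of [0.683750, 0.798125] = 0.740938

0.74094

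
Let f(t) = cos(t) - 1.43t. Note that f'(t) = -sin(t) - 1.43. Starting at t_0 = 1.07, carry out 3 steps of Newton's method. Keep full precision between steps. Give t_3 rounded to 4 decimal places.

t_0 = 1.070000: f = -1.049976, f' = -2.307201 → t_1 = 1.070000 - (-1.049976)/(-2.307201) = 0.614914
t_1 = 0.614914: f = -0.062503, f' = -2.006888 → t_2 = 0.614914 - (-0.062503)/(-2.006888) = 0.583769
t_2 = 0.583769: f = -0.000399, f' = -1.981173 → t_3 = 0.583769 - (-0.000399)/(-1.981173) = 0.583568

0.5836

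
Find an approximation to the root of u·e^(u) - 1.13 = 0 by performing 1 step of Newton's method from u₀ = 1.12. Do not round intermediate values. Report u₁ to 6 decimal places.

0.765611

Newton update: u ← u − f(u)/f'(u).
f'(u) = (u + 1)·e^(u)
u_0 = 1.120000: f = 2.302637, f' = 6.497491 → u_1 = 1.120000 - (2.302637)/(6.497491) = 0.765611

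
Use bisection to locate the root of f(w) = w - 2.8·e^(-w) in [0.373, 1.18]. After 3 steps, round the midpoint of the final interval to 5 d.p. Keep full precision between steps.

1.02869

f(0.373000) = -1.555263, f(1.180000) = 0.319620 (opposite signs)
step 1: m = 0.776500, f(m) = -0.511537 < 0 → root in [0.776500, 1.180000]
step 2: m = 0.978250, f(m) = -0.074462 < 0 → root in [0.978250, 1.180000]
step 3: m = 1.079125, f(m) = 0.127425 > 0 → root in [0.978250, 1.079125]
Midpoint of [0.978250, 1.079125] = 1.028687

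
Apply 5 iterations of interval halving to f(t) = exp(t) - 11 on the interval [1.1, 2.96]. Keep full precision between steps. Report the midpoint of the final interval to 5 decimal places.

2.40781

f(1.100000) = -7.995834, f(2.960000) = 8.297972 (opposite signs)
step 1: m = 2.030000, f(m) = -3.385914 < 0 → root in [2.030000, 2.960000]
step 2: m = 2.495000, f(m) = 1.121734 > 0 → root in [2.030000, 2.495000]
step 3: m = 2.262500, f(m) = -1.392923 < 0 → root in [2.262500, 2.495000]
step 4: m = 2.378750, f(m) = -0.208595 < 0 → root in [2.378750, 2.495000]
step 5: m = 2.436875, f(m) = 0.437243 > 0 → root in [2.378750, 2.436875]
Midpoint of [2.378750, 2.436875] = 2.407813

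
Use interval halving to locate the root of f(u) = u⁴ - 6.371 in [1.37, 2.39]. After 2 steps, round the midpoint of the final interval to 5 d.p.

f(1.370000) = -2.848246, f(2.390000) = 26.257086 (opposite signs)
step 1: m = 1.880000, f(m) = 6.120983 > 0 → root in [1.370000, 1.880000]
step 2: m = 1.625000, f(m) = 0.601900 > 0 → root in [1.370000, 1.625000]
Midpoint of [1.370000, 1.625000] = 1.497500

1.49750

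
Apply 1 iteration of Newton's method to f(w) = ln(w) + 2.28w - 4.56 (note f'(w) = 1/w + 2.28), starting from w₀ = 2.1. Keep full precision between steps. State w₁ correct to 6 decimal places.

1.748088

Newton update: w ← w − f(w)/f'(w).
w_0 = 2.100000: f = 0.969937, f' = 2.756190 → w_1 = 2.100000 - (0.969937)/(2.756190) = 1.748088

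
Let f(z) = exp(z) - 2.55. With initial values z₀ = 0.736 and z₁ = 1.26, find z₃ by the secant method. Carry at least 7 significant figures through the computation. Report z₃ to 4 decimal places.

f(z_0) = -0.462431, f(z_1) = 0.975421
z_2 = 1.260000 - (0.975421)·(1.260000 - 0.736000)/(0.975421 - (-0.462431)) = 0.904525; f(z_2) = -0.079242
z_3 = 0.904525 - (-0.079242)·(0.904525 - 1.260000)/(-0.079242 - (0.975421)) = 0.931234; f(z_3) = -0.012362

0.9312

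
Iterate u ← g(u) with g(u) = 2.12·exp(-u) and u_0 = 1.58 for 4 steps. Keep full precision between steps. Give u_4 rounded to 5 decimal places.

u_1 = g(1.580000) = 0.436667
u_2 = g(0.436667) = 1.369915
u_3 = g(1.369915) = 0.538752
u_4 = g(0.538752) = 1.236969

1.23697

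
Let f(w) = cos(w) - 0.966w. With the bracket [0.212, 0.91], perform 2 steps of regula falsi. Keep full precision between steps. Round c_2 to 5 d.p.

f(0.212000) = 0.772820, f(0.910000) = -0.265314
step 1: c = 0.731613, f(c) = 0.037359 > 0 → new bracket [0.731613, 0.910000]
step 2: c = 0.753632, f(c) = 0.001200 > 0 → new bracket [0.753632, 0.910000]

0.75363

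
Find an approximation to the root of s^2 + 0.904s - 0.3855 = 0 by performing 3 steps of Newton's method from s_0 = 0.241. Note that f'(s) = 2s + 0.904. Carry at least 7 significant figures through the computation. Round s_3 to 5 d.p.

0.31599

s_0 = 0.241000: f = -0.109555, f' = 1.386000 → s_1 = 0.241000 - (-0.109555)/(1.386000) = 0.320044
s_1 = 0.320044: f = 0.006248, f' = 1.544088 → s_2 = 0.320044 - (0.006248)/(1.544088) = 0.315998
s_2 = 0.315998: f = 0.000016, f' = 1.535995 → s_3 = 0.315998 - (0.000016)/(1.535995) = 0.315987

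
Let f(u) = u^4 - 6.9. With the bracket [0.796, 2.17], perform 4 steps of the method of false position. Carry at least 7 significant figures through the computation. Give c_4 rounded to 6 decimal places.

1.590374

False-position update: c = (a·f(b) − b·f(a))/(f(b) − f(a)); replace the endpoint whose sign matches f(c).
f(0.796000) = -6.498531, f(2.170000) = 15.273739
step 1: c = 1.206108, f(c) = -4.783858 < 0 → new bracket [1.206108, 2.170000]
step 2: c = 1.436002, f(c) = -2.647736 < 0 → new bracket [1.436002, 2.170000]
step 3: c = 1.544444, f(c) = -1.210315 < 0 → new bracket [1.544444, 2.170000]
step 4: c = 1.590374, f(c) = -0.502694 < 0 → new bracket [1.590374, 2.170000]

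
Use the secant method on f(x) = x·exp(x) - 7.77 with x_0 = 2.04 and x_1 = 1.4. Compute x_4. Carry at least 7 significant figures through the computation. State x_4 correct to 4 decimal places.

f(x_0) = 7.918843, f(x_1) = -2.092720
x_2 = 1.400000 - (-2.092720)·(1.400000 - 2.040000)/(-2.092720 - (7.918843)) = 1.533779; f(x_2) = -0.659914
x_3 = 1.533779 - (-0.659914)·(1.533779 - 1.400000)/(-0.659914 - (-2.092720)) = 1.595395; f(x_3) = 0.095736
x_4 = 1.595395 - (0.095736)·(1.595395 - 1.533779)/(0.095736 - (-0.659914)) = 1.587589; f(x_4) = -0.003615

1.5876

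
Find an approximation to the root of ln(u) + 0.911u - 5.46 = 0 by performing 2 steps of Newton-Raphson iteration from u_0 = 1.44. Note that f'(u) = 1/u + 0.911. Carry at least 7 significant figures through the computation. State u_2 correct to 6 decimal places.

Newton update: u ← u − f(u)/f'(u).
u_0 = 1.440000: f = -3.783517, f' = 1.605444 → u_1 = 1.440000 - (-3.783517)/(1.605444) = 3.796679
u_1 = 3.796679: f = -0.667099, f' = 1.174388 → u_2 = 3.796679 - (-0.667099)/(1.174388) = 4.364718

4.364718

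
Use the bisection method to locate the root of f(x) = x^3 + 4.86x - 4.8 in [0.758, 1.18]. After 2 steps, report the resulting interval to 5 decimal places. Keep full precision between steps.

f(0.758000) = -0.680600, f(1.180000) = 2.577832 (opposite signs)
step 1: m = 0.969000, f(m) = 0.819193 > 0 → root in [0.758000, 0.969000]
step 2: m = 0.863500, f(m) = 0.040463 > 0 → root in [0.758000, 0.863500]

[0.75800, 0.86350]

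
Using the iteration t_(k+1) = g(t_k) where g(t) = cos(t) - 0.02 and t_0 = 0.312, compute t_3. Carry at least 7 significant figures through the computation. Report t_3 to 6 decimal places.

t_1 = g(0.312000) = 0.931722
t_2 = g(0.931722) = 0.576453
t_3 = g(0.576453) = 0.818401

0.818401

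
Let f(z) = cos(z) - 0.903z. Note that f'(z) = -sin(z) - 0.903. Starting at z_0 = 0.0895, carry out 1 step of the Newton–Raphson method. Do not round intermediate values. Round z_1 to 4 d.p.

z_0 = 0.089500: f = 0.915179, f' = -0.992381 → z_1 = 0.089500 - (0.915179)/(-0.992381) = 1.011706

1.0117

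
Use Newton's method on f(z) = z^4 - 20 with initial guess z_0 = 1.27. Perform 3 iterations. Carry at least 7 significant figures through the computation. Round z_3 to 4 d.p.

f'(z) = 4z^3
z_0 = 1.270000: f = -17.398554, f' = 8.193532 → z_1 = 1.270000 - (-17.398554)/(8.193532) = 3.393450
z_1 = 3.393450: f = 112.606770, f' = 156.309101 → z_2 = 3.393450 - (112.606770)/(156.309101) = 2.673039
z_2 = 2.673039: f = 31.052984, f' = 76.396918 → z_3 = 2.673039 - (31.052984)/(76.396918) = 2.266570

2.2666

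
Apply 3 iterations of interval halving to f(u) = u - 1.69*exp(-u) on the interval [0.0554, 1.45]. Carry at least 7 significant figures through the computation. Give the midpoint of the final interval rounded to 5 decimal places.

0.83986

f(0.055400) = -1.543520, f(1.450000) = 1.053576 (opposite signs)
step 1: m = 0.752700, f(m) = -0.043447 < 0 → root in [0.752700, 1.450000]
step 2: m = 1.101350, f(m) = 0.539557 > 0 → root in [0.752700, 1.101350]
step 3: m = 0.927025, f(m) = 0.258243 > 0 → root in [0.752700, 0.927025]
Midpoint of [0.752700, 0.927025] = 0.839862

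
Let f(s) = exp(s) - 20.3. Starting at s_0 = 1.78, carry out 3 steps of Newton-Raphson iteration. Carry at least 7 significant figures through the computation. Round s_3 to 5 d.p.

f'(s) = exp(s)
s_0 = 1.780000: f = -14.370144, f' = 5.929856 → s_1 = 1.780000 - (-14.370144)/(5.929856) = 4.203354
s_1 = 4.203354: f = 46.610399, f' = 66.910399 → s_2 = 4.203354 - (46.610399)/(66.910399) = 3.506745
s_2 = 3.506745: f = 13.039577, f' = 33.339577 → s_3 = 3.506745 - (13.039577)/(33.339577) = 3.115631

3.11563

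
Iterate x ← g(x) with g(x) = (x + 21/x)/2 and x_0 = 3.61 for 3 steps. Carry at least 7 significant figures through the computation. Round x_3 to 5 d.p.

x_1 = g(3.610000) = 4.713587
x_2 = g(4.713587) = 4.584396
x_3 = g(4.584396) = 4.582576

4.58258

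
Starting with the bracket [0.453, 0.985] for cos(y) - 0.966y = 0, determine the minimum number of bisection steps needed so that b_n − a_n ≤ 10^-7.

Initial width b − a = 0.985 − 0.453 = 0.532000.
After n steps the width is (b−a)/2^n; need (b−a)/2^n ≤ 10^-7.
So n ≥ log₂(0.532000/10^-7) = log₂(5320000.0000) ≈ 22.3430.
Hence n = 23.

23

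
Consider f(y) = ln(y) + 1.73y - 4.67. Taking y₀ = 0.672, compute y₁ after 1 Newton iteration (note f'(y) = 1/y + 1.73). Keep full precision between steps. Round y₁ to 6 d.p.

1.885431

y_0 = 0.672000: f = -3.904937, f' = 3.218095 → y_1 = 0.672000 - (-3.904937)/(3.218095) = 1.885431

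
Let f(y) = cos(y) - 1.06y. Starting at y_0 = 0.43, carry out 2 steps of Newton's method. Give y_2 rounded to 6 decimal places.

f'(y) = -sin(y) - 1.06
y_0 = 0.430000: f = 0.453166, f' = -1.476871 → y_1 = 0.430000 - (0.453166)/(-1.476871) = 0.736842
y_1 = 0.736842: f = -0.040458, f' = -1.731952 → y_2 = 0.736842 - (-0.040458)/(-1.731952) = 0.713482

0.713482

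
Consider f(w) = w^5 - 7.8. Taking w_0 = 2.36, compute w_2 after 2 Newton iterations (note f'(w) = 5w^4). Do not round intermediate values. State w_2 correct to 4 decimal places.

w_0 = 2.360000: f = 65.408248, f' = 155.102221 → w_1 = 2.360000 - (65.408248)/(155.102221) = 1.938289
w_1 = 1.938289: f = 19.558553, f' = 70.573962 → w_2 = 1.938289 - (19.558553)/(70.573962) = 1.661154

1.6612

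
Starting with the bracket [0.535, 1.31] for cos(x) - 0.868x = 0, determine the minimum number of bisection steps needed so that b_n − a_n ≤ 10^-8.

Initial width b − a = 1.31 − 0.535 = 0.775000.
After n steps the width is (b−a)/2^n; need (b−a)/2^n ≤ 10^-8.
So n ≥ log₂(0.775000/10^-8) = log₂(77500000.0000) ≈ 26.2077.
Hence n = 27.

27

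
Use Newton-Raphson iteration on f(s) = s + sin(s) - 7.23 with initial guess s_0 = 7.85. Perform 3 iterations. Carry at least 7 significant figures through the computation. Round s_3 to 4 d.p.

f'(s) = 1 + cos(s)
s_0 = 7.850000: f = 1.619992, f' = 1.003982 → s_1 = 7.850000 - (1.619992)/(1.003982) = 6.236433
s_1 = 6.236433: f = -1.040303, f' = 1.998907 → s_2 = 6.236433 - (-1.040303)/(1.998907) = 6.756868
s_2 = 6.756868: f = -0.016965, f' = 1.889894 → s_3 = 6.756868 - (-0.016965)/(1.889894) = 6.765845

6.7658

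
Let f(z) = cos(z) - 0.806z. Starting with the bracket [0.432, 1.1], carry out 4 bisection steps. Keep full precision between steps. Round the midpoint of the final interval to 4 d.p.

f(0.432000) = 0.559938, f(1.100000) = -0.433004 (opposite signs)
step 1: m = 0.766000, f(m) = 0.103293 > 0 → root in [0.766000, 1.100000]
step 2: m = 0.933000, f(m) = -0.156572 < 0 → root in [0.766000, 0.933000]
step 3: m = 0.849500, f(m) = -0.024338 < 0 → root in [0.766000, 0.849500]
step 4: m = 0.807750, f(m) = 0.040080 > 0 → root in [0.807750, 0.849500]
Midpoint of [0.807750, 0.849500] = 0.828625

0.8286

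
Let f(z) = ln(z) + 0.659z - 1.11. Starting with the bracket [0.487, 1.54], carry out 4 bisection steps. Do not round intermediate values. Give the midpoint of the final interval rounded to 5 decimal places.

1.30966

f(0.487000) = -1.508558, f(1.540000) = 0.336642 (opposite signs)
step 1: m = 1.013500, f(m) = -0.428694 < 0 → root in [1.013500, 1.540000]
step 2: m = 1.276750, f(m) = -0.024304 < 0 → root in [1.276750, 1.540000]
step 3: m = 1.408375, f(m) = 0.160556 > 0 → root in [1.276750, 1.408375]
step 4: m = 1.342563, f(m) = 0.069329 > 0 → root in [1.276750, 1.342563]
Midpoint of [1.276750, 1.342563] = 1.309656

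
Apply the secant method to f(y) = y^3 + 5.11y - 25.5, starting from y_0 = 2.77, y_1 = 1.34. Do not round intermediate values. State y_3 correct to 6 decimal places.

2.433554

f(y_0) = 9.908633, f(y_1) = -16.246496
y_2 = 1.340000 - (-16.246496)·(1.340000 - 2.770000)/(-16.246496 - (9.908633)) = 2.228257; f(y_2) = -3.050013
y_3 = 2.228257 - (-3.050013)·(2.228257 - 1.340000)/(-3.050013 - (-16.246496)) = 2.433554; f(y_3) = 1.347427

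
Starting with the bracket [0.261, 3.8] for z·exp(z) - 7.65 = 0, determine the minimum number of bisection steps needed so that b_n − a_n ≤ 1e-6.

Initial width b − a = 3.8 − 0.261 = 3.539000.
After n steps the width is (b−a)/2^n; need (b−a)/2^n ≤ 1e-6.
So n ≥ log₂(3.539000/1e-6) = log₂(3539000.0000) ≈ 21.7549.
Hence n = 22.

22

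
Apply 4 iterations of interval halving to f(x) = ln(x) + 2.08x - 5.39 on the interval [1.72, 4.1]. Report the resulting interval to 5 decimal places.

[2.16625, 2.31500]

f(1.720000) = -1.270076, f(4.100000) = 4.548987 (opposite signs)
step 1: m = 2.910000, f(m) = 1.730953 > 0 → root in [1.720000, 2.910000]
step 2: m = 2.315000, f(m) = 0.264610 > 0 → root in [1.720000, 2.315000]
step 3: m = 2.017500, f(m) = -0.491741 < 0 → root in [2.017500, 2.315000]
step 4: m = 2.166250, f(m) = -0.111202 < 0 → root in [2.166250, 2.315000]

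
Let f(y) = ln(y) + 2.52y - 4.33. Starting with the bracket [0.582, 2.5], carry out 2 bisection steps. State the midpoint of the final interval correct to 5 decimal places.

f(0.582000) = -3.404645, f(2.500000) = 2.886291 (opposite signs)
step 1: m = 1.541000, f(m) = -0.014248 < 0 → root in [1.541000, 2.500000]
step 2: m = 2.020500, f(m) = 1.465005 > 0 → root in [1.541000, 2.020500]
Midpoint of [1.541000, 2.020500] = 1.780750

1.78075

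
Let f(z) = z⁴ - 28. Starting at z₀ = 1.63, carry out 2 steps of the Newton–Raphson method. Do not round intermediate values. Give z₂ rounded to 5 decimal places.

Newton update: z ← z − f(z)/f'(z).
f'(z) = 4z³
z_0 = 1.630000: f = -20.940882, f' = 17.322988 → z_1 = 1.630000 - (-20.940882)/(17.322988) = 2.838849
z_1 = 2.838849: f = 36.948537, f' = 91.513891 → z_2 = 2.838849 - (36.948537)/(91.513891) = 2.435101

2.43510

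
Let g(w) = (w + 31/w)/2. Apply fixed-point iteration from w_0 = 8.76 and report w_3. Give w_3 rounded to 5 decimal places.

w_1 = g(8.760000) = 6.149406
w_2 = g(6.149406) = 5.595272
w_3 = g(5.595272) = 5.567832

5.56783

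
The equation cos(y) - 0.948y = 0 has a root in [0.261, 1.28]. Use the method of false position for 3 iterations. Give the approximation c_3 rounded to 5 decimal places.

f(0.261000) = 0.718704, f(1.280000) = -0.926725
step 1: c = 0.706087, f(c) = 0.091536 > 0 → new bracket [0.706087, 1.280000]
step 2: c = 0.757679, f(c) = 0.008154 > 0 → new bracket [0.757679, 1.280000]
step 3: c = 0.762234, f(c) = 0.000697 > 0 → new bracket [0.762234, 1.280000]

0.76223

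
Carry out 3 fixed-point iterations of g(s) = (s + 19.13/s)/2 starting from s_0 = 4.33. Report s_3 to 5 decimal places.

s_1 = g(4.330000) = 4.374007
s_2 = g(4.374007) = 4.373786
s_3 = g(4.373786) = 4.373786

4.37379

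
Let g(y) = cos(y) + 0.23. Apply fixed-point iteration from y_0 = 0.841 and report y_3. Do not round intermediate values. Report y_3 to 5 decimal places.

y_1 = g(0.841000) = 0.896718
y_2 = g(0.896718) = 0.854178
y_3 = g(0.854178) = 0.886839

0.88684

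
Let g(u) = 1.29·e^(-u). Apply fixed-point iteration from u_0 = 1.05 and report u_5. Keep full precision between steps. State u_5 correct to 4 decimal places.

u_1 = g(1.050000) = 0.451420
u_2 = g(0.451420) = 0.821373
u_3 = g(0.821373) = 0.567377
u_4 = g(0.567377) = 0.731444
u_5 = g(0.731444) = 0.620766

0.6208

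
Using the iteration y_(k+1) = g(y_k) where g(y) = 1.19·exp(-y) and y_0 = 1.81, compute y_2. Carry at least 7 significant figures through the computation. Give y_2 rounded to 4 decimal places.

y_1 = g(1.810000) = 0.194748
y_2 = g(0.194748) = 0.979420

0.9794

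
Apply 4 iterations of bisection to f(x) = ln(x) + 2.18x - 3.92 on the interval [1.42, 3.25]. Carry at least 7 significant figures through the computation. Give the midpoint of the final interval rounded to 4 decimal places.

f(1.420000) = -0.473743, f(3.250000) = 4.343655 (opposite signs)
step 1: m = 2.335000, f(m) = 2.018312 > 0 → root in [1.420000, 2.335000]
step 2: m = 1.877500, f(m) = 0.802891 > 0 → root in [1.420000, 1.877500]
step 3: m = 1.648750, f(m) = 0.174292 > 0 → root in [1.420000, 1.648750]
step 4: m = 1.534375, f(m) = -0.146939 < 0 → root in [1.534375, 1.648750]
Midpoint of [1.534375, 1.648750] = 1.591562

1.5916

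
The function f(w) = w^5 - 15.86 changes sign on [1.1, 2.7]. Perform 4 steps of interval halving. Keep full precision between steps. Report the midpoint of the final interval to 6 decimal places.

f(1.100000) = -14.249490, f(2.700000) = 127.629070 (opposite signs)
step 1: m = 1.900000, f(m) = 8.900990 > 0 → root in [1.100000, 1.900000]
step 2: m = 1.500000, f(m) = -8.266250 < 0 → root in [1.500000, 1.900000]
step 3: m = 1.700000, f(m) = -1.661430 < 0 → root in [1.700000, 1.900000]
step 4: m = 1.800000, f(m) = 3.035680 > 0 → root in [1.700000, 1.800000]
Midpoint of [1.700000, 1.800000] = 1.750000

1.750000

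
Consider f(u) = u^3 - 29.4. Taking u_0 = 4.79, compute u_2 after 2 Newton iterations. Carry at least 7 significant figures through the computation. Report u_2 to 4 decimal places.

3.1613

f'(u) = 3u^2
u_0 = 4.790000: f = 80.502239, f' = 68.832300 → u_1 = 4.790000 - (80.502239)/(68.832300) = 3.620458
u_1 = 3.620458: f = 18.055951, f' = 39.323157 → u_2 = 3.620458 - (18.055951)/(39.323157) = 3.161290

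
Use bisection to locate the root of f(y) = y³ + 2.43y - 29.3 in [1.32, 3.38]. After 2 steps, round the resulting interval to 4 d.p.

f(1.320000) = -23.792432, f(3.380000) = 17.527872 (opposite signs)
step 1: m = 2.350000, f(m) = -10.611625 < 0 → root in [2.350000, 3.380000]
step 2: m = 2.865000, f(m) = 1.178515 > 0 → root in [2.350000, 2.865000]

[2.3500, 2.8650]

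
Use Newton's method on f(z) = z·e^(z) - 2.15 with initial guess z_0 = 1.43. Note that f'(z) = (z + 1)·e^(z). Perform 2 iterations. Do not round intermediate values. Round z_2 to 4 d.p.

0.9055

z_0 = 1.430000: f = 3.825540, f' = 10.154239 → z_1 = 1.430000 - (3.825540)/(10.154239) = 1.053257
z_1 = 1.053257: f = 0.869659, f' = 5.886633 → z_2 = 1.053257 - (0.869659)/(5.886633) = 0.905522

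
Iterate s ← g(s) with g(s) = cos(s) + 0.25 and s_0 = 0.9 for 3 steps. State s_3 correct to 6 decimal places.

0.876614

s_1 = g(0.900000) = 0.871610
s_2 = g(0.871610) = 0.893595
s_3 = g(0.893595) = 0.876614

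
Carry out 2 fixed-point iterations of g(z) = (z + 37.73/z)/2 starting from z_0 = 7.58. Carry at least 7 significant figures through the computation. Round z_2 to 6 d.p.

z_1 = g(7.580000) = 6.278786
z_2 = g(6.278786) = 6.143955

6.143955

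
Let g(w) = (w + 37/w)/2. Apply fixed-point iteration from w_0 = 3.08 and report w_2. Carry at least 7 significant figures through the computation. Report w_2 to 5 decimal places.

w_1 = g(3.080000) = 7.546494
w_2 = g(7.546494) = 6.224716

6.22472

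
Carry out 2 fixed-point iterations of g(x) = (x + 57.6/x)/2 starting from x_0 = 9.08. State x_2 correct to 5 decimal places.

x_1 = g(9.080000) = 7.711806
x_2 = g(7.711806) = 7.590437

7.59044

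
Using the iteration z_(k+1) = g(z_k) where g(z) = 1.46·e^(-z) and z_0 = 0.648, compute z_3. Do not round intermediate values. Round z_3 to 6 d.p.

0.739467

z_1 = g(0.648000) = 0.763713
z_2 = g(0.763713) = 0.680263
z_3 = g(0.680263) = 0.739467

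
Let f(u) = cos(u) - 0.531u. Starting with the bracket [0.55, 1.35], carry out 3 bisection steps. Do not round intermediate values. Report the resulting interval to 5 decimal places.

[0.95000, 1.05000]

f(0.550000) = 0.560475, f(1.350000) = -0.497843 (opposite signs)
step 1: m = 0.950000, f(m) = 0.077233 > 0 → root in [0.950000, 1.350000]
step 2: m = 1.150000, f(m) = -0.202163 < 0 → root in [0.950000, 1.150000]
step 3: m = 1.050000, f(m) = -0.059979 < 0 → root in [0.950000, 1.050000]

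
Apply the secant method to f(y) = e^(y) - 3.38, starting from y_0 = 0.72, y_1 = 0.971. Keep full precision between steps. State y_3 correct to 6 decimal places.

Secant update: y_(k+1) = y_k − f(y_k)·(y_k − y_(k-1))/(f(y_k) − f(y_(k-1))).
f(y_0) = -1.325567, f(y_1) = -0.739416
y_2 = 0.971000 - (-0.739416)·(0.971000 - 0.720000)/(-0.739416 - (-1.325567)) = 1.287631; f(y_2) = 0.244191
y_3 = 1.287631 - (0.244191)·(1.287631 - 0.971000)/(0.244191 - (-0.739416)) = 1.209024; f(y_3) = -0.029787

1.209024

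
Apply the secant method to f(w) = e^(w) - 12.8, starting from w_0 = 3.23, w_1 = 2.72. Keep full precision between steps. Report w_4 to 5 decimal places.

f(w_0) = 12.479657, f(w_1) = 2.380322
w_2 = 2.720000 - (2.380322)·(2.720000 - 3.230000)/(2.380322 - (12.479657)) = 2.599798; f(w_2) = 0.661013
w_3 = 2.599798 - (0.661013)·(2.599798 - 2.720000)/(0.661013 - (2.380322)) = 2.553584; f(w_3) = 0.053087
w_4 = 2.553584 - (0.053087)·(2.553584 - 2.599798)/(0.053087 - (0.661013)) = 2.549548; f(w_4) = 0.001322

2.54955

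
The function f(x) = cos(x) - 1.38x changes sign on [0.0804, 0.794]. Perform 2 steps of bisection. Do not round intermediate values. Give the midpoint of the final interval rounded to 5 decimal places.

0.52640

f(0.080400) = 0.885818, f(0.794000) = -0.394722 (opposite signs)
step 1: m = 0.437200, f(m) = 0.302605 > 0 → root in [0.437200, 0.794000]
step 2: m = 0.615600, f(m) = -0.033101 < 0 → root in [0.437200, 0.615600]
Midpoint of [0.437200, 0.615600] = 0.526400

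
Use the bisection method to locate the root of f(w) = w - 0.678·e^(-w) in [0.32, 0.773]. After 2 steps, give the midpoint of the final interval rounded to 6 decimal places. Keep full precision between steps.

f(0.320000) = -0.172329, f(0.773000) = 0.460017 (opposite signs)
step 1: m = 0.546500, f(m) = 0.153957 > 0 → root in [0.320000, 0.546500]
step 2: m = 0.433250, f(m) = -0.006364 < 0 → root in [0.433250, 0.546500]
Midpoint of [0.433250, 0.546500] = 0.489875

0.489875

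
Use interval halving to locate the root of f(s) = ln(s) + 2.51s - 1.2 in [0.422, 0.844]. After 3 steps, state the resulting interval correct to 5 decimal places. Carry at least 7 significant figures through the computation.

f(0.422000) = -1.003530, f(0.844000) = 0.748837 (opposite signs)
step 1: m = 0.633000, f(m) = -0.068455 < 0 → root in [0.633000, 0.844000]
step 2: m = 0.738500, f(m) = 0.350501 > 0 → root in [0.633000, 0.738500]
step 3: m = 0.685750, f(m) = 0.143990 > 0 → root in [0.633000, 0.685750]

[0.63300, 0.68575]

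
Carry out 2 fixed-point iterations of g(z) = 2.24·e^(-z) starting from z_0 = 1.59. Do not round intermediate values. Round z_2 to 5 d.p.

z_1 = g(1.590000) = 0.456793
z_2 = g(0.456793) = 1.418617

1.41862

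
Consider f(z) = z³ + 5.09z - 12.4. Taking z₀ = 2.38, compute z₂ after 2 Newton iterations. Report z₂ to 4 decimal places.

f'(z) = 3z² + 5.09
z_0 = 2.380000: f = 13.195472, f' = 22.083200 → z_1 = 2.380000 - (13.195472)/(22.083200) = 1.782466
z_1 = 1.782466: f = 2.335970, f' = 14.621551 → z_2 = 1.782466 - (2.335970)/(14.621551) = 1.622703

1.6227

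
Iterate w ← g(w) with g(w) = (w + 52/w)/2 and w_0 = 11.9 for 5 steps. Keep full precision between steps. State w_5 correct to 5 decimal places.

7.21110

w_1 = g(11.900000) = 8.134874
w_2 = g(8.134874) = 7.263553
w_3 = g(7.263553) = 7.211292
w_4 = g(7.211292) = 7.211103
w_5 = g(7.211103) = 7.211103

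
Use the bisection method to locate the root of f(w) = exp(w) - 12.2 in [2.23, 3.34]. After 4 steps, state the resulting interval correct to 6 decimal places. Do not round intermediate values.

[2.438125, 2.507500]

f(2.230000) = -2.900134, f(3.340000) = 16.019127 (opposite signs)
step 1: m = 2.785000, f(m) = 3.999818 > 0 → root in [2.230000, 2.785000]
step 2: m = 2.507500, f(m) = 0.074206 > 0 → root in [2.230000, 2.507500]
step 3: m = 2.368750, f(m) = -1.515971 < 0 → root in [2.368750, 2.507500]
step 4: m = 2.438125, f(m) = -0.748451 < 0 → root in [2.438125, 2.507500]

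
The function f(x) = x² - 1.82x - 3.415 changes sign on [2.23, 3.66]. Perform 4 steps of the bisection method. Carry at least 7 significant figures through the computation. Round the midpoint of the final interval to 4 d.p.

2.9897

f(2.230000) = -2.500700, f(3.660000) = 3.319400 (opposite signs)
step 1: m = 2.945000, f(m) = -0.101875 < 0 → root in [2.945000, 3.660000]
step 2: m = 3.302500, f(m) = 1.480956 > 0 → root in [2.945000, 3.302500]
step 3: m = 3.123750, f(m) = 0.657589 > 0 → root in [2.945000, 3.123750]
step 4: m = 3.034375, f(m) = 0.269869 > 0 → root in [2.945000, 3.034375]
Midpoint of [2.945000, 3.034375] = 2.989688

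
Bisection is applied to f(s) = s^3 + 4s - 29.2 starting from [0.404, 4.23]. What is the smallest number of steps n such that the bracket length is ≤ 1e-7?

Initial width b − a = 4.23 − 0.404 = 3.826000.
After n steps the width is (b−a)/2^n; need (b−a)/2^n ≤ 1e-7.
So n ≥ log₂(3.826000/1e-7) = log₂(38260000.0000) ≈ 25.1893.
Hence n = 26.

26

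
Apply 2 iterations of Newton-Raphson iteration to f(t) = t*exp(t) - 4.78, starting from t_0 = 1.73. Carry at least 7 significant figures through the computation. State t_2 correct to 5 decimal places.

1.30871

f'(t) = (t+1)*exp(t)
t_0 = 1.730000: f = 4.978331, f' = 15.398985 → t_1 = 1.730000 - (4.978331)/(15.398985) = 1.406710
t_1 = 1.406710: f = 0.962900, f' = 9.825404 → t_2 = 1.406710 - (0.962900)/(9.825404) = 1.308709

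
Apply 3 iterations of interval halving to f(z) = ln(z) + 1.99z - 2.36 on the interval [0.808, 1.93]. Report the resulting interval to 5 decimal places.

f(0.808000) = -0.965273, f(1.930000) = 2.138220 (opposite signs)
step 1: m = 1.369000, f(m) = 0.678391 > 0 → root in [0.808000, 1.369000]
step 2: m = 1.088500, f(m) = -0.109084 < 0 → root in [1.088500, 1.369000]
step 3: m = 1.228750, f(m) = 0.291210 > 0 → root in [1.088500, 1.228750]

[1.08850, 1.22875]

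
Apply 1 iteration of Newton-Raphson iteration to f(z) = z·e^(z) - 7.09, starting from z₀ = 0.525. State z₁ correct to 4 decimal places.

2.9310

f'(z) = (z + 1)·e^(z)
z_0 = 0.525000: f = -6.202509, f' = 2.577950 → z_1 = 0.525000 - (-6.202509)/(2.577950) = 2.930985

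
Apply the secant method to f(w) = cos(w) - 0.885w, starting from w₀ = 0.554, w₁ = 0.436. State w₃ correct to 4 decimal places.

0.7905

Secant update: w_(k+1) = w_k − f(w_k)·(w_k − w_(k-1))/(f(w_k) − f(w_(k-1))).
f(w_0) = 0.360137, f(w_1) = 0.520588
w_2 = 0.436000 - (0.520588)·(0.436000 - 0.554000)/(0.520588 - (0.360137)) = 0.818854; f(w_2) = -0.041627
w_3 = 0.818854 - (-0.041627)·(0.818854 - 0.436000)/(-0.041627 - (0.520588)) = 0.790507; f(w_3) = 0.003886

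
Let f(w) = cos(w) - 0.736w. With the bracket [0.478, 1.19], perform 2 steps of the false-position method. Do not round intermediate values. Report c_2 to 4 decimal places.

f(0.478000) = 0.536109, f(1.190000) = -0.504180
step 1: c = 0.844926, f(c) = 0.041921 > 0 → new bracket [0.844926, 1.190000]
step 2: c = 0.871415, f(c) = 0.002382 > 0 → new bracket [0.871415, 1.190000]

0.8714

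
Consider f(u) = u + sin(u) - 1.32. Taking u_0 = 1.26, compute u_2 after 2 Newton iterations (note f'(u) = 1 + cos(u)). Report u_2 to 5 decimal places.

0.68444

u_0 = 1.260000: f = 0.892090, f' = 1.305817 → u_1 = 1.260000 - (0.892090)/(1.305817) = 0.576834
u_1 = 0.576834: f = -0.197794, f' = 1.838194 → u_2 = 0.576834 - (-0.197794)/(1.838194) = 0.684436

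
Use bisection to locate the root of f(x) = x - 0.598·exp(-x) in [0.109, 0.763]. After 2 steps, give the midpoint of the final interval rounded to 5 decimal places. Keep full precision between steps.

0.35425

f(0.109000) = -0.427245, f(0.763000) = 0.484173 (opposite signs)
step 1: m = 0.436000, f(m) = 0.049323 > 0 → root in [0.109000, 0.436000]
step 2: m = 0.272500, f(m) = -0.182861 < 0 → root in [0.272500, 0.436000]
Midpoint of [0.272500, 0.436000] = 0.354250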